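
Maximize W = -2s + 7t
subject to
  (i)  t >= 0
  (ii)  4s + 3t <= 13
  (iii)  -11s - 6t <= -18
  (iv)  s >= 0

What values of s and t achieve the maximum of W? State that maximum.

The binding constraints are 4s + 3t = 13 and s = 0.
Solving simultaneously gives s = 0, t = 13/3.

s = 0, t = 13/3, maximum W = 91/3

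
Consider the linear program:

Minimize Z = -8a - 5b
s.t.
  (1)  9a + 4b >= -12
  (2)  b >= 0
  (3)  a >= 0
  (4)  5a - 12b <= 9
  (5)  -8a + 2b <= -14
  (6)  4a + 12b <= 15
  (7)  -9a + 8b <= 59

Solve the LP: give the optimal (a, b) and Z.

Feasible corners and Z = -8a - 5b:
  (9/5, 0) → Z = -72/5
  (7/4, 0) → Z = -14
  (8/3, 13/36) → Z = -833/36
  (99/52, 8/13) → Z = -238/13

The optimum lies where 5a - 12b = 9 and 4a + 12b = 15.
Solving simultaneously gives a = 8/3, b = 13/36.

a = 8/3, b = 13/36, minimum Z = -833/36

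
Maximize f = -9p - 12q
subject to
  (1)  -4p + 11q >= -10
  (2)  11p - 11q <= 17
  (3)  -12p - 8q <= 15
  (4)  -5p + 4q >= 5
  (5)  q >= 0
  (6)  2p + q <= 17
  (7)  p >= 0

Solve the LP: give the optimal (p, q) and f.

Feasible corners and f = -9p - 12q:
  (63/13, 95/13) → f = -1707/13
  (0, 5/4) → f = -15
  (0, 17) → f = -204

p = 0, q = 5/4, maximum f = -15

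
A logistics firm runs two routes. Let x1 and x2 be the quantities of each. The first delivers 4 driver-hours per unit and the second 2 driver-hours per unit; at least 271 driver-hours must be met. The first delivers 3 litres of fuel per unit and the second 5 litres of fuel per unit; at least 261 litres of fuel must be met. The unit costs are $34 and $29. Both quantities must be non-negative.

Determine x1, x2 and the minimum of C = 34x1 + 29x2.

Vertices and C = 34x1 + 29x2:
  (0, 271/2) → C = 7859/2
  (87, 0) → C = 2958
  (119/2, 33/2) → C = 5003/2
The feasible region is unbounded (it extends along (0, 1), (1, 0)), but C strictly increases along every unbounded feasible direction, so there is no improving ray and the minimum is attained at a vertex.

The optimum lies where 4x1 + 2x2 = 271 and 3x1 + 5x2 = 261.
Solving simultaneously gives x1 = 119/2, x2 = 33/2.

x1 = 119/2, x2 = 33/2, minimum C = 5003/2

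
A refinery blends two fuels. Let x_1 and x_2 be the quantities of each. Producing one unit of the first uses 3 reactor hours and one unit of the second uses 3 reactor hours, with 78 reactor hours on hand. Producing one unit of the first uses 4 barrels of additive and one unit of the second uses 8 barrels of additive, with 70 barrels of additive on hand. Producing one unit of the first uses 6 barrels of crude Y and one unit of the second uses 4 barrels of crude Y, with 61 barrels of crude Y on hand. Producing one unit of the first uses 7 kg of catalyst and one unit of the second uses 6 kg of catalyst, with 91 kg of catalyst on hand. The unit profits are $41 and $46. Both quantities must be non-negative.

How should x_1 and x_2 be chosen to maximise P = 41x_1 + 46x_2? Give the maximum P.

Corner points and P = 41x_1 + 46x_2:
  (0, 0) → P = 0
  (0, 35/4) → P = 805/2
  (61/6, 0) → P = 2501/6
  (13/2, 11/2) → P = 1039/2

The binding constraints are 4x_1 + 8x_2 = 70 and 6x_1 + 4x_2 = 61.
Solving simultaneously gives x_1 = 13/2, x_2 = 11/2.

x_1 = 13/2, x_2 = 11/2, maximum P = 1039/2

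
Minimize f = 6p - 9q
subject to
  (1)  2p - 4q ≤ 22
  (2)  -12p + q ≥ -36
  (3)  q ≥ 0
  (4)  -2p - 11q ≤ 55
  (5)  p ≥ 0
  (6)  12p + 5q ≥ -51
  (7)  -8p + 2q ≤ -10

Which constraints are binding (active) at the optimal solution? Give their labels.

Vertices and f = 6p - 9q:
  (3, 0) → f = 18
  (31/8, 21/2) → f = -285/4
  (5/4, 0) → f = 15/2

The minimum is at (31/8, 21/2). Substituting into each constraint, equality holds for (2) and (7); the remaining constraints have slack.

(2) and (7)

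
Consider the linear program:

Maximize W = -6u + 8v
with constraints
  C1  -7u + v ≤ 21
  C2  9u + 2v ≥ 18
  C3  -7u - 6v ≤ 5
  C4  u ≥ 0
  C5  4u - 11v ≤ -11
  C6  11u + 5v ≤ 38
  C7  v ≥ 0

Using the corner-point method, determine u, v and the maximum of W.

u = 14/23, v = 144/23, maximum W = 1068/23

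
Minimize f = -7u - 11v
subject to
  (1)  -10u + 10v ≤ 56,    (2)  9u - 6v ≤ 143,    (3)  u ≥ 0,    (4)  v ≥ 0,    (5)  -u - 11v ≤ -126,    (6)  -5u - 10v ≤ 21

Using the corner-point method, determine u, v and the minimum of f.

u = 883/15, v = 967/15, minimum f = -5606/5

Vertices and f = -7u - 11v:
  (883/15, 967/15) → f = -5606/5
  (161/30, 329/30) → f = -791/5
  (2329/105, 991/105) → f = -9068/35

The optimum lies where -10u + 10v = 56 and 9u - 6v = 143.
Solving simultaneously gives u = 883/15, v = 967/15.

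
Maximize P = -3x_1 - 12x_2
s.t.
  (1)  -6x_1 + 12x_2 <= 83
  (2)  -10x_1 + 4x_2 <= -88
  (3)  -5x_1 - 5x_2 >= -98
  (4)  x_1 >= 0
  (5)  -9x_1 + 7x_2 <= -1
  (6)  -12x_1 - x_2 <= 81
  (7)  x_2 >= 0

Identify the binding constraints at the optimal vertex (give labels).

Vertices and P = -3x_1 - 12x_2:
  (416/35, 54/7) → P = -4488/35
  (44/5, 0) → P = -132/5
  (98/5, 0) → P = -294/5

The maximum is at (44/5, 0). Substituting into each constraint, equality holds for (2) and (7); the remaining constraints have slack.

(2) and (7)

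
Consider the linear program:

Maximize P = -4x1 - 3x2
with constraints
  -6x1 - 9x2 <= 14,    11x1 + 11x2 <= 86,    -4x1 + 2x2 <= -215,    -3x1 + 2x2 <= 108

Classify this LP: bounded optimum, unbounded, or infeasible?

infeasible

The boundaries -6x1 - 9x2 = 14 and 11x1 + 11x2 = 86 meet at (928/33, -670/33), but that point violates -4x1 + 2x2 ≤ -215. Every candidate vertex is excluded by some other constraint, so the feasible region is empty.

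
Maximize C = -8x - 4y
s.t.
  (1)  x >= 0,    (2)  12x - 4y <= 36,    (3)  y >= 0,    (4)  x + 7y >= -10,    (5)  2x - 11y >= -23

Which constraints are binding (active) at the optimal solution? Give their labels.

Feasible corners and C = -8x - 4y:
  (0, 0) → C = 0
  (0, 23/11) → C = -92/11
  (3, 0) → C = -24
  (122/31, 87/31) → C = -1324/31

The maximum is at (0, 0). Substituting into each constraint, equality holds for (1) and (3); the remaining constraints have slack.

(1) and (3)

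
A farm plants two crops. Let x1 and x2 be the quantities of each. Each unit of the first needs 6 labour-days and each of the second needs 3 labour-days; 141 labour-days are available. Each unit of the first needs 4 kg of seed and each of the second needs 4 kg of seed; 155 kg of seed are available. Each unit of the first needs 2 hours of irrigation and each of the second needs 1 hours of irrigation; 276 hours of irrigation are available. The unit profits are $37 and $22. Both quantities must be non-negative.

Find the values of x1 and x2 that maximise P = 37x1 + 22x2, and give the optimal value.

Corner points and P = 37x1 + 22x2:
  (0, 0) → P = 0
  (0, 155/4) → P = 1705/2
  (47/2, 0) → P = 1739/2
  (33/4, 61/2) → P = 3905/4

At the optimal vertex, 6x1 + 3x2 = 141 and 4x1 + 4x2 = 155.
Solving simultaneously gives x1 = 33/4, x2 = 61/2.

x1 = 33/4, x2 = 61/2, maximum P = 3905/4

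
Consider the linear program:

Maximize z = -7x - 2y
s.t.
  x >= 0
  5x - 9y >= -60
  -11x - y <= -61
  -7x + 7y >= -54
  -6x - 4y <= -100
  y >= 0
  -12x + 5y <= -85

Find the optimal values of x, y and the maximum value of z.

Corner points and z = -7x - 2y:
  (453/14, 345/14) → z = -3861/14
  (1065/83, 1145/83) → z = -9745/83
  (458/35, 188/35) → z = -3582/35
  (140/13, 115/13) → z = -1210/13

At the optimal vertex, -6x - 4y = -100 and -12x + 5y = -85.
Solving simultaneously gives x = 140/13, y = 115/13.

x = 140/13, y = 115/13, maximum z = -1210/13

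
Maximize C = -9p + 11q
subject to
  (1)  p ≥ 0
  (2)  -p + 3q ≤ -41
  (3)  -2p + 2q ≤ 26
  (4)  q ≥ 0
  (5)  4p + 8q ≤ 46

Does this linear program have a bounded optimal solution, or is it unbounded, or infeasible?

The boundaries p = 0 and -p + 3q = -41 meet at (0, -41/3), but that point violates q ≥ 0. Every candidate vertex is excluded by some other constraint, so the feasible region is empty.

infeasible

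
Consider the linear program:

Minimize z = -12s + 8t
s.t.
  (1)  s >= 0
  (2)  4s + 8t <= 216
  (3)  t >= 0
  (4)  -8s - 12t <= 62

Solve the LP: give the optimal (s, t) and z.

Vertices and z = -12s + 8t:
  (0, 27) → z = 216
  (0, 0) → z = 0
  (54, 0) → z = -648

The binding constraints are 4s + 8t = 216 and t = 0.
Solving simultaneously gives s = 54, t = 0.

s = 54, t = 0, minimum z = -648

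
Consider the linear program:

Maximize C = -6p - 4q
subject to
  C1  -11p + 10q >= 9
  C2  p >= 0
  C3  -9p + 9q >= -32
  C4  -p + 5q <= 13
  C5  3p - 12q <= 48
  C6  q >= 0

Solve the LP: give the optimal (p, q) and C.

Corner points and C = -6p - 4q:
  (0, 9/10) → C = -18/5
  (17/9, 134/45) → C = -1046/45
  (0, 13/5) → C = -52/5

p = 0, q = 9/10, maximum C = -18/5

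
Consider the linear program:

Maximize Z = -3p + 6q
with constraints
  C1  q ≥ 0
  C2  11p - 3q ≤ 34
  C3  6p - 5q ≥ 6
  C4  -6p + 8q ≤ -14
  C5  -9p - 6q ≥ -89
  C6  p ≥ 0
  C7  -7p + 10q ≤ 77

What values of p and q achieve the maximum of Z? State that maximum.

p = 23/7, q = 5/7, maximum Z = -39/7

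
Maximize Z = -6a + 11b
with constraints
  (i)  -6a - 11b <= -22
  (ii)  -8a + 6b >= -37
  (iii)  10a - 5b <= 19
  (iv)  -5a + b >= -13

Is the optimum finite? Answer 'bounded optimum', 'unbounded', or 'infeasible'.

unbounded

From the feasible point (319/140, 53/70), moving in the direction (1, 5) keeps every constraint satisfied while Z increases without bound.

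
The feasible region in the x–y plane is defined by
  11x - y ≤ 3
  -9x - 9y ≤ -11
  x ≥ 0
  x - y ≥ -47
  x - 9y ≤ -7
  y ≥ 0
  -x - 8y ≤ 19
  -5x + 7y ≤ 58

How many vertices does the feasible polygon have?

Intersecting each pair of boundary lines and keeping only the points that satisfy every inequality leaves:
  (19/54, 47/54)
  (79/72, 653/72)
  (0, 11/9)
  (0, 58/7)

4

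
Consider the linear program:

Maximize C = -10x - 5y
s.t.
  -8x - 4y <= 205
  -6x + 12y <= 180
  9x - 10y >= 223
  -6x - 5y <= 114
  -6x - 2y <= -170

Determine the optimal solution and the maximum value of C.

x = 539/9, y = -284/3, maximum C = -1130/9

Extreme points and C = -10x - 5y:
  (373/4, 493/8) → C = -9925/8
  (1073/39, 32/13) → C = -11210/39
  (539/9, -284/3) → C = -1130/9
The feasible region is unbounded (it extends along (5, -6), (2, 1)), but C strictly decreases along every unbounded feasible direction, so there is no improving ray and the maximum is attained at a vertex.

The binding constraints are -6x - 5y = 114 and -6x - 2y = -170.
Solving simultaneously gives x = 539/9, y = -284/3.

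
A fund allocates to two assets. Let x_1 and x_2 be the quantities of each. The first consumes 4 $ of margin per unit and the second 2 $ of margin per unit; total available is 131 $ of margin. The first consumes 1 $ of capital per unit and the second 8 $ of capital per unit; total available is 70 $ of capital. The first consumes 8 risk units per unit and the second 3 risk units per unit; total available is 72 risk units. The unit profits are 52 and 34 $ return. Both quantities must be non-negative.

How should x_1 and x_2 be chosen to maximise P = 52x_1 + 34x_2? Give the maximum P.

x_1 = 6, x_2 = 8, maximum P = 584

Feasible corners and P = 52x_1 + 34x_2:
  (0, 0) → P = 0
  (0, 35/4) → P = 595/2
  (9, 0) → P = 468
  (6, 8) → P = 584

At the optimal vertex, x_1 + 8x_2 = 70 and 8x_1 + 3x_2 = 72.
Solving simultaneously gives x_1 = 6, x_2 = 8.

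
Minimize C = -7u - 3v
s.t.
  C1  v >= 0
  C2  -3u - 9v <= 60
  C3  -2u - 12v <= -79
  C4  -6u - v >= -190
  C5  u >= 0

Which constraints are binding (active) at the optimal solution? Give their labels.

Corner points and C = -7u - 3v:
  (2201/70, 47/35) → C = -15689/70
  (0, 79/12) → C = -79/4
  (0, 190) → C = -570

The minimum is at (0, 190). Substituting into each constraint, equality holds for C4 and C5; the remaining constraints have slack.

C4 and C5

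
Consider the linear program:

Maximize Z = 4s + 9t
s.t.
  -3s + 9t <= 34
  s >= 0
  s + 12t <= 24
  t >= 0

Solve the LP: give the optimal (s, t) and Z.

Extreme points and Z = 4s + 9t:
  (0, 2) → Z = 18
  (0, 0) → Z = 0
  (24, 0) → Z = 96

The binding constraints are s + 12t = 24 and t = 0.
Solving simultaneously gives s = 24, t = 0.

s = 24, t = 0, maximum Z = 96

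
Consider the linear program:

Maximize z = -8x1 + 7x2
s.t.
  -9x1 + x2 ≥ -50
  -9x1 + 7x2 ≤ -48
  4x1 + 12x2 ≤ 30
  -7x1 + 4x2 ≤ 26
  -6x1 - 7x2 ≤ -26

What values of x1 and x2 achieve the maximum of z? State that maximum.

Extreme points and z = -8x1 + 7x2:
  (151/27, 1/3) → z = -1145/27
  (376/69, -22/23) → z = -3470/69
  (74/15, -18/35) → z = -646/15

The optimum lies where -9x1 + x2 = -50 and -9x1 + 7x2 = -48.
Solving simultaneously gives x1 = 151/27, x2 = 1/3.

x1 = 151/27, x2 = 1/3, maximum z = -1145/27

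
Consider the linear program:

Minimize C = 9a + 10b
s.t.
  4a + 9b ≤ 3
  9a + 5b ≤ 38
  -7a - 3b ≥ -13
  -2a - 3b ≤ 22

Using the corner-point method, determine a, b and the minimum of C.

At the optimal vertex, 4a + 9b = 3 and -2a - 3b = 22.
Solving simultaneously gives a = -69/2, b = 47/3.

a = -69/2, b = 47/3, minimum C = -923/6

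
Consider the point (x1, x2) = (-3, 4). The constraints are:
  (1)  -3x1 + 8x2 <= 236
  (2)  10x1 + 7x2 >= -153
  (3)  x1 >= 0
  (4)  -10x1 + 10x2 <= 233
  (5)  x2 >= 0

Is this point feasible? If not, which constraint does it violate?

not feasible — violates (3)

Constraint (3): x1 = -3, which is not ≥ 0. All other constraints are satisfied.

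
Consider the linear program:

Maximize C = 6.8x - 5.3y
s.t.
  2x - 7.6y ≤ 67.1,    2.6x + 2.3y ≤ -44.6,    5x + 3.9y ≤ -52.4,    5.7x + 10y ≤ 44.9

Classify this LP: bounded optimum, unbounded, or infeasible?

bounded optimum

Feasible corners and C = 6.8x - 5.3y:
  (-18463/2436, -13183/1218) → C = 70957/12180
  (-54927/1289, 37096/1289) → C = -2850562/6445
The feasible region has finitely many vertices and no improving ray; the maximum is 70957/12180 at (-18463/2436, -13183/1218).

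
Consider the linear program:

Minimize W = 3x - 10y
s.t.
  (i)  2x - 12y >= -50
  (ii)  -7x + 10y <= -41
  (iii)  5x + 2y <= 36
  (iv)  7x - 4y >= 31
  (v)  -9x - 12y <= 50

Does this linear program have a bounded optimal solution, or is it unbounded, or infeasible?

Corner points and W = 3x - 10y:
  (221/32, 47/64) → W = 107/8
  (73/21, -5/3) → W = 569/21
  (38/3, -41/3) → W = 524/3
  (43/30, -629/120) → W = 3403/60
The feasible region has finitely many vertices and no improving ray; the minimum is 107/8 at (221/32, 47/64).

bounded optimum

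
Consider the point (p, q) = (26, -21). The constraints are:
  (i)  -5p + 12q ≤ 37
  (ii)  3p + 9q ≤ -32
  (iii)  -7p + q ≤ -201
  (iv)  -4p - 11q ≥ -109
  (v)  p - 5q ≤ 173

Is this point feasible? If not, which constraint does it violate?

feasible

(i): -382 ≤ 37 ✓
(ii): -111 ≤ -32 ✓
(iii): -203 ≤ -201 ✓
(iv): 127 ≥ -109 ✓
(v): 131 ≤ 173 ✓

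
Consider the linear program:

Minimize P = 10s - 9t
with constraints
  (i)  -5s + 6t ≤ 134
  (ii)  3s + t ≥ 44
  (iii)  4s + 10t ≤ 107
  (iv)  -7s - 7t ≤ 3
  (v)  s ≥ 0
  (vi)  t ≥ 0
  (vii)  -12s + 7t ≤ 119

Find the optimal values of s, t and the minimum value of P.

s = 333/26, t = 145/26, minimum P = 2025/26

Feasible corners and P = 10s - 9t:
  (333/26, 145/26) → P = 2025/26
  (44/3, 0) → P = 440/3
  (107/4, 0) → P = 535/2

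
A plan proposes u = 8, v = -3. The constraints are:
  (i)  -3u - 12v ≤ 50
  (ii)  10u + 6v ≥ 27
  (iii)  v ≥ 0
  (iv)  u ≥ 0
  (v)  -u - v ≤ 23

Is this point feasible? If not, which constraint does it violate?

Constraint (iii): v = -3, which is not ≥ 0. All other constraints are satisfied.

not feasible — violates (iii)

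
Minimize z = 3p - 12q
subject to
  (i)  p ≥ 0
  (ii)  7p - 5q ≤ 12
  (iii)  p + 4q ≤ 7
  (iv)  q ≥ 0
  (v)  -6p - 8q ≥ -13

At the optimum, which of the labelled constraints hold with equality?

(i) and (v)

Vertices and z = 3p - 12q:
  (0, 0) → z = 0
  (0, 13/8) → z = -39/2
  (12/7, 0) → z = 36/7
  (161/86, 19/86) → z = 255/86

The minimum is at (0, 13/8). Substituting into each constraint, equality holds for (i) and (v); the remaining constraints have slack.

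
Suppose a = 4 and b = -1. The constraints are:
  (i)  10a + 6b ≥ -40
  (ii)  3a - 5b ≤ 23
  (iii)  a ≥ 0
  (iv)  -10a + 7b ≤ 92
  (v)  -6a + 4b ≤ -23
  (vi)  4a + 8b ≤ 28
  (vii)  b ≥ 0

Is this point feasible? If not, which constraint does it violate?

not feasible — violates (vii)

Constraint (vii): b = -1, which is not ≥ 0. All other constraints are satisfied.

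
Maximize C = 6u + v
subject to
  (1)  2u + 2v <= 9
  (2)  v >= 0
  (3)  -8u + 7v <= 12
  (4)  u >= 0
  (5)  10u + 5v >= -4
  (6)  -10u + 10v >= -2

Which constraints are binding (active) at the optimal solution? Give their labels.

Vertices and C = 6u + v:
  (13/10, 16/5) → C = 11
  (47/20, 43/20) → C = 65/4
  (0, 0) → C = 0
  (1/5, 0) → C = 6/5
  (0, 12/7) → C = 12/7

The maximum is at (47/20, 43/20). Substituting into each constraint, equality holds for (1) and (6); the remaining constraints have slack.

(1) and (6)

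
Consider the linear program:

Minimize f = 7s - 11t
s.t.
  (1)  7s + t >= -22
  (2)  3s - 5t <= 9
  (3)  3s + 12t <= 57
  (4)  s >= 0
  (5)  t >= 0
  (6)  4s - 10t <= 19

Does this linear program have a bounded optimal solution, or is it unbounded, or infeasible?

Feasible corners and f = 7s - 11t:
  (131/17, 48/17) → f = 389/17
  (3, 0) → f = 21
  (0, 19/4) → f = -209/4
  (0, 0) → f = 0
The feasible region has finitely many vertices and no improving ray; the minimum is -209/4 at (0, 19/4).

bounded optimum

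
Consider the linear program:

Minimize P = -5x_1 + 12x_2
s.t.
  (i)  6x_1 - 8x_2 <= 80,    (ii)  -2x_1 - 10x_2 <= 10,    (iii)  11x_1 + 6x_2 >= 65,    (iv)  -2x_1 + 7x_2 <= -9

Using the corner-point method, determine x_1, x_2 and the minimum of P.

x_1 = 180/19, x_2 = -55/19, minimum P = -1560/19

Feasible corners and P = -5x_1 + 12x_2:
  (180/19, -55/19) → P = -1560/19
  (244/13, 53/13) → P = -584/13
  (355/49, -120/49) → P = -3215/49
  (509/89, 31/89) → P = -2173/89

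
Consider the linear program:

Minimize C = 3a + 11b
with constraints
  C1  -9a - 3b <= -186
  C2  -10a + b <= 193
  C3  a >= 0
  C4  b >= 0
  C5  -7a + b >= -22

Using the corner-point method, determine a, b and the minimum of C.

a = 42/5, b = 184/5, minimum C = 430

Extreme points and C = 3a + 11b:
  (0, 62) → C = 682
  (42/5, 184/5) → C = 430
  (0, 193) → C = 2123
The feasible region is unbounded (it extends along (1, 7), (1, 10)), but C strictly increases along every unbounded feasible direction, so there is no improving ray and the minimum is attained at a vertex.

The binding constraints are -9a - 3b = -186 and -7a + b = -22.
Solving simultaneously gives a = 42/5, b = 184/5.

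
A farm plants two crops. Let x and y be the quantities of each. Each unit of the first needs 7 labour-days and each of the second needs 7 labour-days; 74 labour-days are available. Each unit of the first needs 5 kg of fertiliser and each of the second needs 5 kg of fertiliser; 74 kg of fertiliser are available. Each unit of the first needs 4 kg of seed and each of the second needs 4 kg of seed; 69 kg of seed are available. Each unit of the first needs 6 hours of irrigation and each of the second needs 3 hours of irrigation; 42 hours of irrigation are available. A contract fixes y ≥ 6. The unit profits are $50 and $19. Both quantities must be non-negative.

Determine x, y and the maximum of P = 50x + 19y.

Vertices and P = 50x + 19y:
  (0, 74/7) → P = 1406/7
  (0, 6) → P = 114
  (24/7, 50/7) → P = 2150/7
  (4, 6) → P = 314

x = 4, y = 6, maximum P = 314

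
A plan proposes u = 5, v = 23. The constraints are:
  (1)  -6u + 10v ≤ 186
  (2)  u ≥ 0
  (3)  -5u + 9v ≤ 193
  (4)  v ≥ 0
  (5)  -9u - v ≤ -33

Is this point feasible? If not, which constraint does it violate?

not feasible — violates (1)

Constraint (1): -6u + 10v = 200, which is not ≤ 186. All other constraints are satisfied.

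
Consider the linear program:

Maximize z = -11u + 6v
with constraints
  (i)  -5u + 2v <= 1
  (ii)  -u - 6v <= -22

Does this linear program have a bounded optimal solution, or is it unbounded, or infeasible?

From the feasible point (19/16, 111/32), moving in the direction (2, 5) keeps every constraint satisfied while z increases without bound.

unbounded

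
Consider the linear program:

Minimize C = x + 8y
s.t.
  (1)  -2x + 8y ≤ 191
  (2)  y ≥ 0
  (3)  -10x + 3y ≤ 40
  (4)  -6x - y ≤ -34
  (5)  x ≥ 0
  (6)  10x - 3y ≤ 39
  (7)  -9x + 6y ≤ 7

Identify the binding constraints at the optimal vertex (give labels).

Extreme points and C = x + 8y:
  (141/28, 53/14) → C = 989/28
  (197/45, 116/15) → C = 2981/45
  (85/11, 421/33) → C = 3623/33

The minimum is at (141/28, 53/14). Substituting into each constraint, equality holds for (4) and (6); the remaining constraints have slack.

(4) and (6)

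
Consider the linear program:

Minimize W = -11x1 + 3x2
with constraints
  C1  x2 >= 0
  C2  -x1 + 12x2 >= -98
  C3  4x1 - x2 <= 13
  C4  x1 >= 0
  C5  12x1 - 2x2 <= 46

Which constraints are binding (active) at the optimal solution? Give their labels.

C1 and C3

Extreme points and W = -11x1 + 3x2:
  (13/4, 0) → W = -143/4
  (0, 0) → W = 0
  (5, 7) → W = -34
The feasible region is unbounded (it extends along (0, 1), (1, 6)), but W strictly increases along every unbounded feasible direction, so there is no improving ray and the minimum is attained at a vertex.

The minimum is at (13/4, 0). Substituting into each constraint, equality holds for C1 and C3; the remaining constraints have slack.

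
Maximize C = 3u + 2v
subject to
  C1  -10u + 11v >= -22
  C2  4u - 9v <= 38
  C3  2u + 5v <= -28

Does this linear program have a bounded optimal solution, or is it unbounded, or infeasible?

Corner points and C = 3u + 2v:
  (-110/23, -146/23) → C = -622/23
  (-11/4, -9/2) → C = -69/4
The feasible region has finitely many vertices and no improving ray; the maximum is -69/4 at (-11/4, -9/2).

bounded optimum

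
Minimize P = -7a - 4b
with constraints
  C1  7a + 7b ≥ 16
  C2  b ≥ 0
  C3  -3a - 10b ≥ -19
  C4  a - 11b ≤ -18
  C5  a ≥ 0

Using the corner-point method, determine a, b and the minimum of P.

a = 29/43, b = 73/43, minimum P = -495/43

The binding constraints are -3a - 10b = -19 and a - 11b = -18.
Solving simultaneously gives a = 29/43, b = 73/43.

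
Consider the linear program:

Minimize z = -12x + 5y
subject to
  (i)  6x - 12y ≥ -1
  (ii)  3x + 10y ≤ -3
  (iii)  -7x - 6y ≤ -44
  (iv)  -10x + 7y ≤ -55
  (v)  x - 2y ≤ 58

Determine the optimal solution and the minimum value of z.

x = 287/8, y = -177/16, minimum z = -7773/16

Feasible corners and z = -12x + 5y:
  (229/26, -153/52) → z = -6261/52
  (287/8, -177/16) → z = -7773/16
  (109/5, -181/10) → z = -3521/10

The optimum lies where 3x + 10y = -3 and x - 2y = 58.
Solving simultaneously gives x = 287/8, y = -177/16.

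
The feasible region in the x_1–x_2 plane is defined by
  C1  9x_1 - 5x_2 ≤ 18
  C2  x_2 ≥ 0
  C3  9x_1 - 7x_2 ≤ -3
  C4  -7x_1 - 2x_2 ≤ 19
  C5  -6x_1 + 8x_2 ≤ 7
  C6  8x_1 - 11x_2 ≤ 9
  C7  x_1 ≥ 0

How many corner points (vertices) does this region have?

Pairwise boundary intersections that survive every other constraint:
  (5/6, 3/2)
  (0, 3/7)
  (0, 7/8)

3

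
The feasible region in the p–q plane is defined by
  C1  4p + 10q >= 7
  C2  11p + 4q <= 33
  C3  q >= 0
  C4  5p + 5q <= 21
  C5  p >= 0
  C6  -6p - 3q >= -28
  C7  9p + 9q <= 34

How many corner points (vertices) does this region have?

The feasible vertices (each the meet of two boundaries and inside every other half-plane) are:
  (7/4, 0)
  (0, 7/10)
  (3, 0)
  (23/9, 11/9)
  (0, 34/9)

5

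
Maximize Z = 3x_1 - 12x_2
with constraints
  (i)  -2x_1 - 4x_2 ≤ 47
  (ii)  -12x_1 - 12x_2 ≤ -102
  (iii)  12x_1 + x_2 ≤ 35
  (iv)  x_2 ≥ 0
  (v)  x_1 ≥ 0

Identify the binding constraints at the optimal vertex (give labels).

(ii) and (iii)

Corner points and Z = 3x_1 - 12x_2:
  (53/22, 67/11) → Z = -1449/22
  (0, 17/2) → Z = -102
  (0, 35) → Z = -420

The maximum is at (53/22, 67/11). Substituting into each constraint, equality holds for (ii) and (iii); the remaining constraints have slack.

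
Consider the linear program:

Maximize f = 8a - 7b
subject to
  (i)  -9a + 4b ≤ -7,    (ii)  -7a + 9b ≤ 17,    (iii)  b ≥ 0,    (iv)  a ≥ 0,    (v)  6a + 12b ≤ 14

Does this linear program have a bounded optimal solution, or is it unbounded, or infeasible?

bounded optimum

Corner points and f = 8a - 7b:
  (7/9, 0) → f = 56/9
  (35/33, 7/11) → f = 133/33
  (7/3, 0) → f = 56/3
The feasible region has finitely many vertices and no improving ray; the maximum is 56/3 at (7/3, 0).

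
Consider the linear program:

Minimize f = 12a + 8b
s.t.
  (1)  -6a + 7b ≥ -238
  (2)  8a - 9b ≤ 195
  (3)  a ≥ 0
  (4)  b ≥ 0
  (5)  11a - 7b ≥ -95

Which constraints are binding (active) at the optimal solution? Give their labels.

Extreme points and f = 12a + 8b:
  (195/8, 0) → f = 585/2
  (0, 0) → f = 0
  (0, 95/7) → f = 760/7
The feasible region is unbounded (it extends along (9, 8), (7, 11)), but f strictly increases along every unbounded feasible direction, so there is no improving ray and the minimum is attained at a vertex.

The minimum is at (0, 0). Substituting into each constraint, equality holds for (3) and (4); the remaining constraints have slack.

(3) and (4)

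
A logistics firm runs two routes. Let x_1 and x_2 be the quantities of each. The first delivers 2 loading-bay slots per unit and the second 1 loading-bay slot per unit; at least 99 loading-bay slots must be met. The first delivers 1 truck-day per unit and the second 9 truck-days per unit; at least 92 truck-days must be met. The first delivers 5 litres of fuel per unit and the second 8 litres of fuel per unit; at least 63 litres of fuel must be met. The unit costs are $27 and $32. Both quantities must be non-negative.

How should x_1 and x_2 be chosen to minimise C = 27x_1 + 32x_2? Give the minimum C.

x_1 = 47, x_2 = 5, minimum C = 1429

Extreme points and C = 27x_1 + 32x_2:
  (0, 99) → C = 3168
  (92, 0) → C = 2484
  (47, 5) → C = 1429
The feasible region is unbounded (it extends along (0, 1), (1, 0)), but C strictly increases along every unbounded feasible direction, so there is no improving ray and the minimum is attained at a vertex.

At the optimal vertex, 2x_1 + x_2 = 99 and x_1 + 9x_2 = 92.
Solving simultaneously gives x_1 = 47, x_2 = 5.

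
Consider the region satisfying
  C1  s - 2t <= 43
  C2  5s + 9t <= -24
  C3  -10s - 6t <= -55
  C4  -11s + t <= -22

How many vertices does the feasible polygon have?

3

The feasible vertices (each the meet of two boundaries and inside every other half-plane) are:
  (339/19, -239/19)
  (184/13, -375/26)
  (213/20, -103/12)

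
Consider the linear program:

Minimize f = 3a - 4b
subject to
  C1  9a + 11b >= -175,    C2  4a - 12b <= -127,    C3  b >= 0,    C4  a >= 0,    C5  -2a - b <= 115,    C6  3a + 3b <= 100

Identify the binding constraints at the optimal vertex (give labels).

C4 and C6

Extreme points and f = 3a - 4b:
  (0, 127/12) → f = -127/3
  (273/16, 781/48) → f = -667/48
  (0, 100/3) → f = -400/3

The minimum is at (0, 100/3). Substituting into each constraint, equality holds for C4 and C6; the remaining constraints have slack.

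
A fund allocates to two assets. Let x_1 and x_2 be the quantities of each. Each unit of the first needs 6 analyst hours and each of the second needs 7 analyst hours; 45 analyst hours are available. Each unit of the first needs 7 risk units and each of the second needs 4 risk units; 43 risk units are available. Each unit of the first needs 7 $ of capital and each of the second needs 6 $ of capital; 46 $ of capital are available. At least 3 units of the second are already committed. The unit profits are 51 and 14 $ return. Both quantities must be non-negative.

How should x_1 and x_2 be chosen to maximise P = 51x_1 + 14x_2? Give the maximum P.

x_1 = 4, x_2 = 3, maximum P = 246

Vertices and P = 51x_1 + 14x_2:
  (0, 45/7) → P = 90
  (0, 3) → P = 42
  (4, 3) → P = 246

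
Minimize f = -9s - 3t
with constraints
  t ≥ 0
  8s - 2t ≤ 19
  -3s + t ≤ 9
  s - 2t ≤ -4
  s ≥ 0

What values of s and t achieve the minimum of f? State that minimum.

s = 37/2, t = 129/2, minimum f = -360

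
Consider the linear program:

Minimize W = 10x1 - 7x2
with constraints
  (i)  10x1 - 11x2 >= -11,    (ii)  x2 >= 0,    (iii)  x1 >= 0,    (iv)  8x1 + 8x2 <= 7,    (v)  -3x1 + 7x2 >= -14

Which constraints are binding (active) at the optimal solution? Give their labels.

(iii) and (iv)

Corner points and W = 10x1 - 7x2:
  (0, 0) → W = 0
  (7/8, 0) → W = 35/4
  (0, 7/8) → W = -49/8

The minimum is at (0, 7/8). Substituting into each constraint, equality holds for (iii) and (iv); the remaining constraints have slack.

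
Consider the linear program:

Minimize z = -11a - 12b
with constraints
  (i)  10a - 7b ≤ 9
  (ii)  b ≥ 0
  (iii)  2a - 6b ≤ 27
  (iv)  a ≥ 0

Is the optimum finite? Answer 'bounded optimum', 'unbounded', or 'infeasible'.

unbounded

From the feasible point (9/10, 0), moving in the direction (0, 1) keeps every constraint satisfied while z decreases without bound.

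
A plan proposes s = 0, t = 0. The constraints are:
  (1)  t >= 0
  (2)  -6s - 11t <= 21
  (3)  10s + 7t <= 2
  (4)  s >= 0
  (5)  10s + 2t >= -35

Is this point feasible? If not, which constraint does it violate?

(1): 0 ≥ 0 ✓
(2): 0 ≤ 21 ✓
(3): 0 ≤ 2 ✓
(4): 0 ≥ 0 ✓
(5): 0 ≥ -35 ✓

feasible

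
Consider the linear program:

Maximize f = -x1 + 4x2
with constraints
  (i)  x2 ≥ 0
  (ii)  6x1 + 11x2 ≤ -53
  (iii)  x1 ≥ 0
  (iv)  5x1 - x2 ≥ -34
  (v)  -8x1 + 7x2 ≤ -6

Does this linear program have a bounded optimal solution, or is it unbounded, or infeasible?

infeasible

The boundaries x2 = 0 and -8x1 + 7x2 = -6 meet at (3/4, 0), but that point violates 6x1 + 11x2 ≤ -53. Every candidate vertex is excluded by some other constraint, so the feasible region is empty.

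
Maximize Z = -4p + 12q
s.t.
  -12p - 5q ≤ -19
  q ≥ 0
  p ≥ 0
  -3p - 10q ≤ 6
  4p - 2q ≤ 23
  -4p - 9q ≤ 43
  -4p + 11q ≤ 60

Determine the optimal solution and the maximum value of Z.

p = 373/36, q = 83/9, maximum Z = 623/9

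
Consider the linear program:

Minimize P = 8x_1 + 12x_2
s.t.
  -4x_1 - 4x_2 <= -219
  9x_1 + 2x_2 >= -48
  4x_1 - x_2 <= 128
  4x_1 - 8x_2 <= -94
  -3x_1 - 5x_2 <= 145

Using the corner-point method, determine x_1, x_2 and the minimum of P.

x_1 = 86/3, x_2 = 313/12, minimum P = 1627/3

Corner points and P = 8x_1 + 12x_2:
  (-45/2, 309/4) → P = 747
  (86/3, 313/12) → P = 1627/3
  (559/14, 222/7) → P = 700
The feasible region is unbounded (it extends along (1, 4), (-2, 9)), but P strictly increases along every unbounded feasible direction, so there is no improving ray and the minimum is attained at a vertex.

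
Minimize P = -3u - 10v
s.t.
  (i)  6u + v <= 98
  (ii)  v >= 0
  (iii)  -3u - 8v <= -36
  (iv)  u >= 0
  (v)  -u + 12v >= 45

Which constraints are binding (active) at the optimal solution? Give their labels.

Extreme points and P = -3u - 10v:
  (0, 98) → P = -980
  (1131/73, 368/73) → P = -7073/73
  (0, 9/2) → P = -45
  (18/11, 171/44) → P = -963/22

The minimum is at (0, 98). Substituting into each constraint, equality holds for (i) and (iv); the remaining constraints have slack.

(i) and (iv)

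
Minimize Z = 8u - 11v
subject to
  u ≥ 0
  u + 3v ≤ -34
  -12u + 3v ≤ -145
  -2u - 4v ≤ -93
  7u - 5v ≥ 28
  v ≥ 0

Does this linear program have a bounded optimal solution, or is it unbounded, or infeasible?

infeasible

The boundaries u + 3v = -34 and -2u - 4v = -93 meet at (415/2, -161/2), but that point violates v ≥ 0. Every candidate vertex is excluded by some other constraint, so the feasible region is empty.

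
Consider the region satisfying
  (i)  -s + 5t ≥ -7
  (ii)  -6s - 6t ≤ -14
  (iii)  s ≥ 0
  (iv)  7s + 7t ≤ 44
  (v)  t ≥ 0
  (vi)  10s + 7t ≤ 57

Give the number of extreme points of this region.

Of the 14 pairwise boundary intersections, those satisfying every inequality are:
  (0, 7/3)
  (7/3, 0)
  (0, 44/7)
  (13/3, 41/21)
  (57/10, 0)

5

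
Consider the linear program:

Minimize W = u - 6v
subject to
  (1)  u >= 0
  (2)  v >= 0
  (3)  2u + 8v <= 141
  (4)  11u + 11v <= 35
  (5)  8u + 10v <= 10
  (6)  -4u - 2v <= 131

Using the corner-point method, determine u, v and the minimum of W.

Corner points and W = u - 6v:
  (0, 0) → W = 0
  (0, 1) → W = -6
  (5/4, 0) → W = 5/4

u = 0, v = 1, minimum W = -6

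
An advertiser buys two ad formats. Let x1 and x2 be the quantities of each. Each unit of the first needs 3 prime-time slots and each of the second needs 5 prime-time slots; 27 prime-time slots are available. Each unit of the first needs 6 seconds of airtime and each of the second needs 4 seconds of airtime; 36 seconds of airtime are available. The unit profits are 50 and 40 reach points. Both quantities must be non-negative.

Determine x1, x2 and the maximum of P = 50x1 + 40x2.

Vertices and P = 50x1 + 40x2:
  (0, 0) → P = 0
  (0, 27/5) → P = 216
  (6, 0) → P = 300
  (4, 3) → P = 320

At the optimal vertex, 3x1 + 5x2 = 27 and 6x1 + 4x2 = 36.
Solving simultaneously gives x1 = 4, x2 = 3.

x1 = 4, x2 = 3, maximum P = 320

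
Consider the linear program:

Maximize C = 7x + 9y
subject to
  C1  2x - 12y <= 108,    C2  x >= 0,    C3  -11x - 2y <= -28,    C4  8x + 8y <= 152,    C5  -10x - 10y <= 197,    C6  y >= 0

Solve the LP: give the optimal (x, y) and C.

Feasible corners and C = 7x + 9y:
  (0, 14) → C = 126
  (0, 19) → C = 171
  (28/11, 0) → C = 196/11
  (19, 0) → C = 133

The binding constraints are x = 0 and 8x + 8y = 152.
Solving simultaneously gives x = 0, y = 19.

x = 0, y = 19, maximum C = 171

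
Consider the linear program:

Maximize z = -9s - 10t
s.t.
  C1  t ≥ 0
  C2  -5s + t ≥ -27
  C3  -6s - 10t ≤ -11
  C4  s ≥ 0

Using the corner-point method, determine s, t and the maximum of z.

Feasible corners and z = -9s - 10t:
  (27/5, 0) → z = -243/5
  (11/6, 0) → z = -33/2
  (0, 11/10) → z = -11
The feasible region is unbounded (it extends along (0, 1), (1, 5)), but z strictly decreases along every unbounded feasible direction, so there is no improving ray and the maximum is attained at a vertex.

The binding constraints are -6s - 10t = -11 and s = 0.
Solving simultaneously gives s = 0, t = 11/10.

s = 0, t = 11/10, maximum z = -11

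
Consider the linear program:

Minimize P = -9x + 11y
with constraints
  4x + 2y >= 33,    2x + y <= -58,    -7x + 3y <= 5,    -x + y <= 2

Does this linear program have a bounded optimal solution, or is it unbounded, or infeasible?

infeasible

Constraints 4x + 2y ≥ 33 and 2x + y ≤ -58 have parallel boundaries but demand opposite sides — no point can satisfy both, so the region is empty.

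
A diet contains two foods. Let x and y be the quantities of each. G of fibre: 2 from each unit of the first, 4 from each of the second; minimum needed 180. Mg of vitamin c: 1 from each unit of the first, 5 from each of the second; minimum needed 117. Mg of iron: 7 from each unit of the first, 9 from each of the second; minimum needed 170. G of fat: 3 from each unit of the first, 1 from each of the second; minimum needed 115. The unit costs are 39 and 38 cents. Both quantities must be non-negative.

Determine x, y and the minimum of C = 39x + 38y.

x = 28, y = 31, minimum C = 2270

Corner points and C = 39x + 38y:
  (0, 115) → C = 4370
  (117, 0) → C = 4563
  (72, 9) → C = 3150
  (28, 31) → C = 2270
The feasible region is unbounded (it extends along (0, 1), (1, 0)), but C strictly increases along every unbounded feasible direction, so there is no improving ray and the minimum is attained at a vertex.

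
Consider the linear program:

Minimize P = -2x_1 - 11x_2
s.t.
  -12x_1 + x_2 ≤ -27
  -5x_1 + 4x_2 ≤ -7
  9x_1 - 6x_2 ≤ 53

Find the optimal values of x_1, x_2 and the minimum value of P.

Corner points and P = -2x_1 - 11x_2:
  (101/43, 51/43) → P = -763/43
  (109/63, -131/21) → P = 4105/63
  (85/3, 101/3) → P = -427

x_1 = 85/3, x_2 = 101/3, minimum P = -427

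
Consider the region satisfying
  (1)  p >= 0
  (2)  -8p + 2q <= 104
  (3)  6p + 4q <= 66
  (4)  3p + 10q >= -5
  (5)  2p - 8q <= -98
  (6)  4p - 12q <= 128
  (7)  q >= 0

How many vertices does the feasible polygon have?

3

Of the 21 pairwise boundary intersections, those satisfying every inequality are:
  (0, 33/2)
  (0, 49/4)
  (17/7, 90/7)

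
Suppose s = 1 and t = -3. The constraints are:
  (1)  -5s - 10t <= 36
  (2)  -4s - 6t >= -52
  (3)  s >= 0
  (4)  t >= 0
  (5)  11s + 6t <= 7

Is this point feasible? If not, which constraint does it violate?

not feasible — violates (4)

Constraint (4): t = -3, which is not ≥ 0. All other constraints are satisfied.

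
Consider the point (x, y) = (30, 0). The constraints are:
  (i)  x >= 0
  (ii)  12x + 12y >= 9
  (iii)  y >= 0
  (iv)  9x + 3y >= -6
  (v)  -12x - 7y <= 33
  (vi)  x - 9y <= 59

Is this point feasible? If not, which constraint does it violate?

(i): 30 ≥ 0 ✓
(ii): 360 ≥ 9 ✓
(iii): 0 ≥ 0 ✓
(iv): 270 ≥ -6 ✓
(v): -360 ≤ 33 ✓
(vi): 30 ≤ 59 ✓

feasible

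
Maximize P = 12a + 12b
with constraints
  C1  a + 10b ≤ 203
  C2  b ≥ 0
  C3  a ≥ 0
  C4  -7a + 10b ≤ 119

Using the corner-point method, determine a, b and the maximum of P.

Feasible corners and P = 12a + 12b:
  (203, 0) → P = 2436
  (21/2, 77/4) → P = 357
  (0, 0) → P = 0
  (0, 119/10) → P = 714/5

The binding constraints are a + 10b = 203 and b = 0.
Solving simultaneously gives a = 203, b = 0.

a = 203, b = 0, maximum P = 2436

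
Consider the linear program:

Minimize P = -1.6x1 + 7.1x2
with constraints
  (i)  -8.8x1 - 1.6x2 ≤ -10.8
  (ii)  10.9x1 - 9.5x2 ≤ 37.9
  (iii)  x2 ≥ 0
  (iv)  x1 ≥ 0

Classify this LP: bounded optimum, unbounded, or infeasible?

Feasible corners and P = -1.6x1 + 7.1x2:
  (27/22, 0) → P = -108/55
  (0, 6.75) → P = 47.925
  (379/109, 0) → P = -3032/545
The feasible region has finitely many vertices and no improving ray; the minimum is -3032/545 at (379/109, 0).

bounded optimum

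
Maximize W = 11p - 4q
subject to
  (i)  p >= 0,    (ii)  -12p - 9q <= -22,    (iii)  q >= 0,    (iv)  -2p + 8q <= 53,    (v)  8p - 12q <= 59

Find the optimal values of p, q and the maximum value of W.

Feasible corners and W = 11p - 4q:
  (0, 22/9) → W = -88/9
  (0, 53/8) → W = -53/2
  (11/6, 0) → W = 121/6
  (59/8, 0) → W = 649/8
  (277/10, 271/20) → W = 501/2

The optimum lies where -2p + 8q = 53 and 8p - 12q = 59.
Solving simultaneously gives p = 277/10, q = 271/20.

p = 277/10, q = 271/20, maximum W = 501/2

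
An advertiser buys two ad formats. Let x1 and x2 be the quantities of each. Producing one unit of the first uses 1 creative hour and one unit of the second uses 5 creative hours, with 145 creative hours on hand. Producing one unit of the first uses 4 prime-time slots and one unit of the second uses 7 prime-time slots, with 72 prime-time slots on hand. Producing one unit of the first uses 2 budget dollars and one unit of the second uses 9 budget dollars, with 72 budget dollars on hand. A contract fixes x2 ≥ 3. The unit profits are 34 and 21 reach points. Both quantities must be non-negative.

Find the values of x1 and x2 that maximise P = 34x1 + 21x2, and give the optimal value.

x1 = 51/4, x2 = 3, maximum P = 993/2

Vertices and P = 34x1 + 21x2:
  (0, 8) → P = 168
  (0, 3) → P = 63
  (72/11, 72/11) → P = 360
  (51/4, 3) → P = 993/2

The binding constraints are 4x1 + 7x2 = 72 and x2 = 3.
Solving simultaneously gives x1 = 51/4, x2 = 3.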